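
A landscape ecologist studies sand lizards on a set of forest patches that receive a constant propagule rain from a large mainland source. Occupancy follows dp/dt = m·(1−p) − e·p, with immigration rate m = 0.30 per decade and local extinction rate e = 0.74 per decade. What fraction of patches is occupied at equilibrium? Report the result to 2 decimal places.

At equilibrium the propagule rain into empty patches balances local extinction: m(1−p*) = e·p*.
p* = m/(m+e) = 0.30/(0.30+0.74) = 0.30/1.0400 = 0.2885.

0.29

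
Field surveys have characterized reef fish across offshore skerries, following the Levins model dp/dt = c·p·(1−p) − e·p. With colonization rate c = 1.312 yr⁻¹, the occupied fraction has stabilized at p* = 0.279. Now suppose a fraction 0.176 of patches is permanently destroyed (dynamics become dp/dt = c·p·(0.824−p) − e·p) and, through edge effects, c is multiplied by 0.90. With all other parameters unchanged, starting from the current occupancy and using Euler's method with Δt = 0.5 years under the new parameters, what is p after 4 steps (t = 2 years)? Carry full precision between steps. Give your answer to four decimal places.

0.1668

Balance c(1−p*) = e gives e = 1.312×(1 − 0.27900) = 0.94595.
Starting from p₀ = 0.27900; update p ← p + (dp/dt)·Δt with the new parameters.
p: 0.27900 → 0.23681  (Δp = -0.04219)
p: 0.23681 → 0.20690  (Δp = -0.02991)
p: 0.20690 → 0.18442  (Δp = -0.02248)
p: 0.18442 → 0.16684  (Δp = -0.01759)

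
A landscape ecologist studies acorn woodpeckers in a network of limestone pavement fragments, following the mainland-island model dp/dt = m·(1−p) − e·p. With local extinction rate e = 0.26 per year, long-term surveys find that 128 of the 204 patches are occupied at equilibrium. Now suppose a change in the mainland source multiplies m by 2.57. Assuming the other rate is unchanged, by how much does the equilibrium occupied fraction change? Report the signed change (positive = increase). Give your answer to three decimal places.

Observed p* = 128/204 = 0.62745.
Balance m(1−p*) = e·p* gives m = e·p*/(1−p*) = 0.26×0.62745/0.37255 = 0.43789.
New p* = m/(m+e) = 1.12538/(1.12538+0.26000) = 0.81233.
Δp* = 0.81233 − 0.62745 = +0.18488.

0.185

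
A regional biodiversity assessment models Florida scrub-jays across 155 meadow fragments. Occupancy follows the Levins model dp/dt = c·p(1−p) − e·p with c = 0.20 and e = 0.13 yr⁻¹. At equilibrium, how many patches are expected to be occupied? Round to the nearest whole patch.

p* = 1 − e/c = 1 − 0.13/0.20 = 0.3500.
Expected occupied patches = N × p* = 155 × 0.3500 = 54.25 ≈ 54.

54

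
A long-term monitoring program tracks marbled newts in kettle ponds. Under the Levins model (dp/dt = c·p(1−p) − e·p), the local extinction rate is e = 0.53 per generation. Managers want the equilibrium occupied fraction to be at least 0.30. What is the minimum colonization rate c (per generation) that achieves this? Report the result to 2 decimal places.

0.76

p* = 1 − e/c ≥ 0.30 requires e/c ≤ 0.7000, i.e. c ≥ e/0.7000.
c_min = 0.53/0.7000 = 0.7571.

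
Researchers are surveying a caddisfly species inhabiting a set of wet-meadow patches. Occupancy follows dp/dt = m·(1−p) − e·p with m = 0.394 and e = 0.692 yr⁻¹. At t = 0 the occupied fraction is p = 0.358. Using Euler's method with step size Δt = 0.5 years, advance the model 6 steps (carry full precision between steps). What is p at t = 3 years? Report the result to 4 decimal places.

Update rule: p ← p + [m·(1−p) − e·p]·Δt with Δt = 0.5.
t = 0.5: p = 0.35800 + (+0.00261) = 0.36061
t = 1: p = 0.36061 + (+0.00119) = 0.36180
t = 1.5: p = 0.36180 + (+0.00054) = 0.36234
t = 2: p = 0.36234 + (+0.00025) = 0.36259
t = 2.5: p = 0.36259 + (+0.00011) = 0.36270
t = 3: p = 0.36270 + (+0.00005) = 0.36276

0.3628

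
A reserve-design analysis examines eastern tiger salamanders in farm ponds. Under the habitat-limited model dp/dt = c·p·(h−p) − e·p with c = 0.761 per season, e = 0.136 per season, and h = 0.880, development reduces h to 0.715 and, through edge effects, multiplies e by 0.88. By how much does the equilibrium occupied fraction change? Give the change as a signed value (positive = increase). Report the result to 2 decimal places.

Before: p* = h − e/c = 0.880 − 0.136/0.761 = 0.880 − 0.1787 = 0.7013.
After: c = 0.761, e = 0.11968, h = 0.715; p* = 0.715 − 0.11968/0.761 = 0.5577.
Δp* = 0.5577 − 0.7013 = -0.1436.

-0.14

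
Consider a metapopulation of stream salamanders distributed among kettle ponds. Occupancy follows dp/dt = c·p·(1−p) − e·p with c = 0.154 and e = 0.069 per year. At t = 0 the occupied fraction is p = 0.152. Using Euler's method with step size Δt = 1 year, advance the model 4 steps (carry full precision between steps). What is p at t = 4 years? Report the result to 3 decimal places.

0.191

Update rule: p ← p + [c·p·(1−p) − e·p]·Δt with Δt = 1.
step 1: Δp = +0.00936, p = 0.16136
step 2: Δp = +0.00971, p = 0.17107
step 3: Δp = +0.01003, p = 0.18110
step 4: Δp = +0.01034, p = 0.19144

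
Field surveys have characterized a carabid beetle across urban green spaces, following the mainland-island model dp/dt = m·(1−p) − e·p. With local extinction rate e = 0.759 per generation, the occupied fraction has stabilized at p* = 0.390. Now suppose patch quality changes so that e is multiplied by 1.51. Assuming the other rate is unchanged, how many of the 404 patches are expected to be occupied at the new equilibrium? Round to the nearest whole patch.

Balance m(1−p*) = e·p* gives m = e·p*/(1−p*) = 0.759×0.39000/0.61000 = 0.48526.
New p* = m/(m+e) = 0.48526/(0.48526+1.14609) = 0.29746.
Expected occupied = 404 × 0.29746 = 120.17 ≈ 120.

120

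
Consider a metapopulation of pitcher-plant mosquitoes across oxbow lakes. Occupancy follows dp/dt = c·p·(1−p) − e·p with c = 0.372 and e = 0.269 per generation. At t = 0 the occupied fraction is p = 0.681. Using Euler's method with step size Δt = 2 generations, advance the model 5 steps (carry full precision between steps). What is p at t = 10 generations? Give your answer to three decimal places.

0.326

Update rule: p ← p + [c·p·(1−p) − e·p]·Δt with Δt = 2.
step 1: Δp = -0.20475, p = 0.47625
step 2: Δp = -0.07064, p = 0.40561
step 3: Δp = -0.03885, p = 0.36676
step 4: Δp = -0.02453, p = 0.34224
step 5: Δp = -0.01664, p = 0.32560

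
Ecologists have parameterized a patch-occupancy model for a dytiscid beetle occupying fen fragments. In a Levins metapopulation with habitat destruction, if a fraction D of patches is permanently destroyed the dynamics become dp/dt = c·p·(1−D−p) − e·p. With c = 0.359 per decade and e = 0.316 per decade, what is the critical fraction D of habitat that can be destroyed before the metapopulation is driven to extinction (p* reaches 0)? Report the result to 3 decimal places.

0.120

The nontrivial equilibrium is p* = (1−D) − e/c; extinction occurs when this hits zero.
So D_crit = 1 − e/c = 1 − 0.316/0.359 = 1 − 0.8802 = 0.1198.
Note this equals the original equilibrium occupancy — the Levins extinction-debt result.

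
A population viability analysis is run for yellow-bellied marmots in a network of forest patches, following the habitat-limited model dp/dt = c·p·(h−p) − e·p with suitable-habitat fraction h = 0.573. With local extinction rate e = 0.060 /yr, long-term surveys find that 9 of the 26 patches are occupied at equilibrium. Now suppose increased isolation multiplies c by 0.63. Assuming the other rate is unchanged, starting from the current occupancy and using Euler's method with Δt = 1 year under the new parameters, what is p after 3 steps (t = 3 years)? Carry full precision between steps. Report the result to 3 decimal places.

Observed p* = 9/26 = 0.34615.
Balance c(h−p*) = e gives c = e/(0.573 − 0.34615) = 0.060/0.22685 = 0.26450.
Starting from p₀ = 0.34615; update p ← p + (dp/dt)·Δt with the new parameters.
p: 0.34615 → 0.33847  (Δp = -0.00768)
p: 0.33847 → 0.33139  (Δp = -0.00708)
p: 0.33139 → 0.32485  (Δp = -0.00654)

0.325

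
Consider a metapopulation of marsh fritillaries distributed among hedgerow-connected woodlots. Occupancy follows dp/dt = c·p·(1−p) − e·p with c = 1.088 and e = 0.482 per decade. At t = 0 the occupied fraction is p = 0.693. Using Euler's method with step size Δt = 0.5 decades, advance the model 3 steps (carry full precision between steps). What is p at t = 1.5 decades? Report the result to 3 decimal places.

Update rule: p ← p + [c·p·(1−p) − e·p]·Δt with Δt = 0.5.
step 1: Δp = -0.05128, p = 0.64172
step 2: Δp = -0.02958, p = 0.61214
step 3: Δp = -0.01837, p = 0.59377

0.594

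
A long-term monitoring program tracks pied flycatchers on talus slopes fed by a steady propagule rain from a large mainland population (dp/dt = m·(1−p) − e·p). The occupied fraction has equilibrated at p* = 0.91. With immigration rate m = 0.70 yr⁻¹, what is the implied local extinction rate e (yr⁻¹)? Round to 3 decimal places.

At equilibrium m(1−p*) = e·p*, so e = m(1−p*)/p*.
e = 0.70 × 0.0900 / 0.91 = 0.0692.

0.069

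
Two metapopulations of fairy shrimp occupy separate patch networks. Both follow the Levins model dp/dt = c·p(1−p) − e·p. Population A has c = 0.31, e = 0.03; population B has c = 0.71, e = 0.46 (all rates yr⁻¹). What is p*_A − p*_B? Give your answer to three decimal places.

0.551

A: p*_A = 1 − 0.03/0.31 = 0.9032.
B: p*_B = 1 − 0.46/0.71 = 0.3521.
p*_A − p*_B = 0.9032 − 0.3521 = 0.5511.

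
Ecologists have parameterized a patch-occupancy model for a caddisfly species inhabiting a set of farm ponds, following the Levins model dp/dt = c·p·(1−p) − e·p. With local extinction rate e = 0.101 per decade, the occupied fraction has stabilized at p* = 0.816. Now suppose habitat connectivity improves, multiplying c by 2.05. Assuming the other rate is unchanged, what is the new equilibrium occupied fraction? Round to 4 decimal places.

0.9102

Balance c(1−p*) = e gives c = e/(1 − 0.81600) = 0.101/0.18400 = 0.54891.
New p* = 1 − e/c = 1 − 0.10100/1.12527 = 0.91024.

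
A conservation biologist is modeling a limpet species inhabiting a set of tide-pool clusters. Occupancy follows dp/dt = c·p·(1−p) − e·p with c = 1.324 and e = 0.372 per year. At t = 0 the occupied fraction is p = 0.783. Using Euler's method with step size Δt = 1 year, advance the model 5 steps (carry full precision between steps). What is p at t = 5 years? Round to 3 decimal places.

Update rule: p ← p + [c·p·(1−p) − e·p]·Δt with Δt = 1.
t = 1: p = 0.78300 + (-0.06631) = 0.71669
t = 2: p = 0.71669 + (+0.00223) = 0.71891
t = 3: p = 0.71891 + (+0.00011) = 0.71903
t = 4: p = 0.71903 + (+0.00001) = 0.71903
t = 5: p = 0.71903 + (+0.00000) = 0.71903

0.719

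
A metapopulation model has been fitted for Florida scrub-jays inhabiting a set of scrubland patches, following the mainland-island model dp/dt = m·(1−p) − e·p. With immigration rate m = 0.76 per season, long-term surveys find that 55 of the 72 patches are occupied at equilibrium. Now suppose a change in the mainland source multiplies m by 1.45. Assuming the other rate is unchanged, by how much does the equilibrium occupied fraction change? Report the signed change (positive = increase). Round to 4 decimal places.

Observed p* = 55/72 = 0.76389.
Balance m(1−p*) = e·p* gives e = m(1−p*)/p* = 0.76×0.23611/0.76389 = 0.23491.
New p* = m/(m+e) = 1.10200/(1.10200+0.23491) = 0.82429.
Δp* = 0.82429 − 0.76389 = +0.06040.

0.0604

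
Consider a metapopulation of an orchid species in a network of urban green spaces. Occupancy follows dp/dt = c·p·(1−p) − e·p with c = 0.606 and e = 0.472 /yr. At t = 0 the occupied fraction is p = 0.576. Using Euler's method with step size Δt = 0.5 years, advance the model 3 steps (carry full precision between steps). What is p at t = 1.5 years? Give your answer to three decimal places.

0.433

Update rule: p ← p + [c·p·(1−p) − e·p]·Δt with Δt = 0.5.
p: 0.57600 → 0.51406  (Δp = -0.06194)
p: 0.51406 → 0.46843  (Δp = -0.04563)
p: 0.46843 → 0.43333  (Δp = -0.03510)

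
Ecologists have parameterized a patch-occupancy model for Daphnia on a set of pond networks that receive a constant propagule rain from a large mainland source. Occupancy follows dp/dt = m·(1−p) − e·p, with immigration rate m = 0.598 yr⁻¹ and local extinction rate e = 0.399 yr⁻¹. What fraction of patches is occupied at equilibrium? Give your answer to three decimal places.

0.600

Setting dp/dt = 0: m − m·p* = e·p*, so m = (m+e)·p*.
p* = m/(m+e) = 0.598/(0.598+0.399) = 0.598/0.9970 = 0.5998.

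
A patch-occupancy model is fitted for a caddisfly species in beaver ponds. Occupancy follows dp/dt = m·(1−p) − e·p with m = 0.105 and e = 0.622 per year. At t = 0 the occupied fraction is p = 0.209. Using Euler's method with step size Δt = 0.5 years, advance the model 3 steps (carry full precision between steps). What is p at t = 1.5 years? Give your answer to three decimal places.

Update rule: p ← p + [m·(1−p) − e·p]·Δt with Δt = 0.5.
t = 0.5: p = 0.20900 + (-0.02347) = 0.18553
t = 1: p = 0.18553 + (-0.01494) = 0.17059
t = 1.5: p = 0.17059 + (-0.00951) = 0.16108

0.161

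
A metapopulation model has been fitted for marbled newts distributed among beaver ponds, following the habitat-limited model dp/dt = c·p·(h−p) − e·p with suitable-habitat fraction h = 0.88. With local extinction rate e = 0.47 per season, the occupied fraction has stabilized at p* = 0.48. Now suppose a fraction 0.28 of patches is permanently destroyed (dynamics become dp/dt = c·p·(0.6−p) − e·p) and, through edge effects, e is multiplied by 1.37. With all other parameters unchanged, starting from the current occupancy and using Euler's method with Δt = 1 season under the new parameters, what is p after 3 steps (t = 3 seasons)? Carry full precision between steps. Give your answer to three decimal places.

0.157

Balance c(h−p*) = e gives c = e/(0.88 − 0.48000) = 0.47/0.40000 = 1.17500.
Starting from p₀ = 0.48000; update p ← p + (dp/dt)·Δt with the new parameters.
t = 1: p = 0.48000 + (-0.24139) = 0.23861
t = 2: p = 0.23861 + (-0.05232) = 0.18629
t = 3: p = 0.18629 + (-0.02939) = 0.15690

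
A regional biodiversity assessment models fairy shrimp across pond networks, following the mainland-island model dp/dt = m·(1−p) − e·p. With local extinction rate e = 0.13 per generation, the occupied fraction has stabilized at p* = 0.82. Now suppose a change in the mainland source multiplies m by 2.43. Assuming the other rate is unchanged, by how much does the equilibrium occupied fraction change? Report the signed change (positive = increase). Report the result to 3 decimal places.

0.097

Balance m(1−p*) = e·p* gives m = e·p*/(1−p*) = 0.13×0.82000/0.18000 = 0.59222.
New p* = m/(m+e) = 1.43909/(1.43909+0.13000) = 0.91715.
Δp* = 0.91715 − 0.82000 = +0.09715.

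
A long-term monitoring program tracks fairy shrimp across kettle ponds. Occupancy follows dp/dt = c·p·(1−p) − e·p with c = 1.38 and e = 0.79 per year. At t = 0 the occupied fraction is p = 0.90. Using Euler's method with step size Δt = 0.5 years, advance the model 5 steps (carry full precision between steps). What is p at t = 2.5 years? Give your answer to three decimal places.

Update rule: p ← p + [c·p·(1−p) − e·p]·Δt with Δt = 0.5.
p: 0.90000 → 0.60660  (Δp = -0.29340)
p: 0.60660 → 0.53165  (Δp = -0.07495)
p: 0.53165 → 0.49346  (Δp = -0.03819)
p: 0.49346 → 0.47101  (Δp = -0.02245)
p: 0.47101 → 0.45688  (Δp = -0.01413)

0.457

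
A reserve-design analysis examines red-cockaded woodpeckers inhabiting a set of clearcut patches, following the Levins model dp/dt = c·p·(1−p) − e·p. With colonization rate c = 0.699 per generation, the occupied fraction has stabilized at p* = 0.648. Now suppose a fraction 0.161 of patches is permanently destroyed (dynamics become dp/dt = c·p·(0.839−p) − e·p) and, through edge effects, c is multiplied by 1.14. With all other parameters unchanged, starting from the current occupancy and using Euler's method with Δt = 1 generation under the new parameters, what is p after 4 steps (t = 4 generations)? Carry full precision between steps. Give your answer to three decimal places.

0.540

Balance c(1−p*) = e gives e = 0.699×(1 − 0.64800) = 0.24605.
Starting from p₀ = 0.64800; update p ← p + (dp/dt)·Δt with the new parameters.
p: 0.64800 → 0.58719  (Δp = -0.06081)
p: 0.58719 → 0.56054  (Δp = -0.02665)
p: 0.56054 → 0.54700  (Δp = -0.01354)
p: 0.54700 → 0.53969  (Δp = -0.00731)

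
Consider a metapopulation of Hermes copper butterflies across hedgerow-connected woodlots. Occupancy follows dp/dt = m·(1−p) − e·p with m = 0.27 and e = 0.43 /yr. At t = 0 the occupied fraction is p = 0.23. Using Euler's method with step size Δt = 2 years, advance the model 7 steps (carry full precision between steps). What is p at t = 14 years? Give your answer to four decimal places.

0.3860

Update rule: p ← p + [m·(1−p) − e·p]·Δt with Δt = 2.
  1  |  dp/dt·Δt = +0.218000  |  p_1 = 0.448000
  2  |  dp/dt·Δt = -0.087200  |  p_2 = 0.360800
  3  |  dp/dt·Δt = +0.034880  |  p_3 = 0.395680
  4  |  dp/dt·Δt = -0.013952  |  p_4 = 0.381728
  5  |  dp/dt·Δt = +0.005581  |  p_5 = 0.387309
  6  |  dp/dt·Δt = -0.002232  |  p_6 = 0.385076
  7  |  dp/dt·Δt = +0.000893  |  p_7 = 0.385969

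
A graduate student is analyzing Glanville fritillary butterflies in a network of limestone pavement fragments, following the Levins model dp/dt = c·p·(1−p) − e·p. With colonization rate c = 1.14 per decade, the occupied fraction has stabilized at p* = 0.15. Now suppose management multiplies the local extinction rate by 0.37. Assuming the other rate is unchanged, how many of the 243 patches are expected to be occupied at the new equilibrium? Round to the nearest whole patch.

Balance c(1−p*) = e gives e = 1.14×(1 − 0.15000) = 0.96900.
New p* = 1 − e/c = 1 − 0.35853/1.14000 = 0.68550.
Expected occupied = 243 × 0.68550 = 166.58 ≈ 167.

167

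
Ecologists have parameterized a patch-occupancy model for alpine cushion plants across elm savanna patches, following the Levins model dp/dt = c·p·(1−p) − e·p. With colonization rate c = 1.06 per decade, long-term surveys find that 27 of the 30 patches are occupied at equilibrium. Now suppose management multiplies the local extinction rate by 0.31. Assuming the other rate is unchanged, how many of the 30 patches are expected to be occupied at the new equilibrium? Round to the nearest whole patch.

Observed p* = 27/30 = 0.90000.
Balance c(1−p*) = e gives e = 1.06×(1 − 0.90000) = 0.10600.
New p* = 1 − e/c = 1 − 0.03286/1.06000 = 0.96900.
Expected occupied = 30 × 0.96900 = 29.07 ≈ 29.

29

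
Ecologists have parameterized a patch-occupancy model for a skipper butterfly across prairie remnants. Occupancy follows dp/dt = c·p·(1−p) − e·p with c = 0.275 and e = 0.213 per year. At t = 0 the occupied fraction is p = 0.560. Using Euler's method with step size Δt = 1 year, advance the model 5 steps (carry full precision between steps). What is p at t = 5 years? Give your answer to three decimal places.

0.391

Update rule: p ← p + [c·p·(1−p) − e·p]·Δt with Δt = 1.
t = 1: p = 0.56000 + (-0.05152) = 0.50848
t = 2: p = 0.50848 + (-0.03958) = 0.46890
t = 3: p = 0.46890 + (-0.03139) = 0.43751
t = 4: p = 0.43751 + (-0.02551) = 0.41200
t = 5: p = 0.41200 + (-0.02114) = 0.39086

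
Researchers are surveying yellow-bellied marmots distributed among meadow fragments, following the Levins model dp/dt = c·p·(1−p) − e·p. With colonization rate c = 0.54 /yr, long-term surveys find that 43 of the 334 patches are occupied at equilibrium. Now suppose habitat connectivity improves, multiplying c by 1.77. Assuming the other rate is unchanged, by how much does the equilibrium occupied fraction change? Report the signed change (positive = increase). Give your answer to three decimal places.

0.379

Observed p* = 43/334 = 0.12874.
Balance c(1−p*) = e gives e = 0.54×(1 − 0.12874) = 0.47048.
New p* = 1 − e/c = 1 − 0.47048/0.95580 = 0.50776.
Δp* = 0.50776 − 0.12874 = +0.37902.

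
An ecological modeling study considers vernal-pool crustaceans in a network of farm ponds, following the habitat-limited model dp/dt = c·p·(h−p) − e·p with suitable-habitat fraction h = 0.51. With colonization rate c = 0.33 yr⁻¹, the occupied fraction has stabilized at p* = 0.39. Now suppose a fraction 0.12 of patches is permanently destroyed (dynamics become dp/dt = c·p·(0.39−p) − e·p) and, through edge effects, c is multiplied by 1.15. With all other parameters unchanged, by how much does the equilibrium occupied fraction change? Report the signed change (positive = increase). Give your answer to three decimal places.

Balance c(h−p*) = e gives e = 0.33×(0.51 − 0.39000) = 0.03960.
New p* = 0.39 − e/c = 0.39 − 0.03960/0.37950 = 0.28565.
Δp* = 0.28565 − 0.39000 = -0.10435.

-0.104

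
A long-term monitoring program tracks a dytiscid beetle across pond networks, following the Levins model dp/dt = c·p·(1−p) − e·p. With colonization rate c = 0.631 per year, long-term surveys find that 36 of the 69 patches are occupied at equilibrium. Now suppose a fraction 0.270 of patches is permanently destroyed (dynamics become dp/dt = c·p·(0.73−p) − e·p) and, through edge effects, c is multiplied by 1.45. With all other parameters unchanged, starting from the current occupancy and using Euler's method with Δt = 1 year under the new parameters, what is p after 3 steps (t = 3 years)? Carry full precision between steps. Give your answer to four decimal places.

0.4221

Observed p* = 36/69 = 0.52174.
Balance c(1−p*) = e gives e = 0.631×(1 − 0.52174) = 0.30178.
Starting from p₀ = 0.52174; update p ← p + (dp/dt)·Δt with the new parameters.
t = 1: p = 0.52174 + (-0.05804) = 0.46370
t = 2: p = 0.46370 + (-0.02696) = 0.43675
t = 3: p = 0.43675 + (-0.01462) = 0.42213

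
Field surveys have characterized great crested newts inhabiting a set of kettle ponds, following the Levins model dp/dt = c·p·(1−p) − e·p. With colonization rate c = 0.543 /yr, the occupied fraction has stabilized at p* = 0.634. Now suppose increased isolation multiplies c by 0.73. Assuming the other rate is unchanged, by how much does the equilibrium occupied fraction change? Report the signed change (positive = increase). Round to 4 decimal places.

-0.1354

Balance c(1−p*) = e gives e = 0.543×(1 − 0.63400) = 0.19874.
New p* = 1 − e/c = 1 − 0.19874/0.39639 = 0.49863.
Δp* = 0.49863 − 0.63400 = -0.13537.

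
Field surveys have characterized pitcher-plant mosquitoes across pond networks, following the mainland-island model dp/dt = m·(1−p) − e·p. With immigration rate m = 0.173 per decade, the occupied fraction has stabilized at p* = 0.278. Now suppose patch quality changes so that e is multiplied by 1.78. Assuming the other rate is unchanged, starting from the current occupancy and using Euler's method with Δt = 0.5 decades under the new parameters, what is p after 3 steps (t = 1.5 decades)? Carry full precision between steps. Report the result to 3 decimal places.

0.191

Balance m(1−p*) = e·p* gives e = m(1−p*)/p* = 0.173×0.72200/0.27800 = 0.44930.
Starting from p₀ = 0.27800; update p ← p + (dp/dt)·Δt with the new parameters.
step 1: Δp = -0.04871, p = 0.22929
step 2: Δp = -0.02502, p = 0.20427
step 3: Δp = -0.01285, p = 0.19142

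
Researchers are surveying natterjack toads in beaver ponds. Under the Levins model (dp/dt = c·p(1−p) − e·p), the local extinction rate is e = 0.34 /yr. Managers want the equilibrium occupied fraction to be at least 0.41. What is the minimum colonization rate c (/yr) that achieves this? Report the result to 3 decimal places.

p* = 1 − e/c ≥ 0.41 requires e/c ≤ 0.5900, i.e. c ≥ e/0.5900.
c_min = 0.34/0.5900 = 0.5763.

0.576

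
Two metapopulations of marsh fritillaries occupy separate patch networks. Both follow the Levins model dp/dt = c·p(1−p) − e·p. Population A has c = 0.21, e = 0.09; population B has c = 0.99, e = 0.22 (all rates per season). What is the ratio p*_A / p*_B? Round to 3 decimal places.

A: p*_A = 1 − 0.09/0.21 = 0.5714.
B: p*_B = 1 − 0.22/0.99 = 0.7778.
p*_A / p*_B = 0.5714/0.7778 = 0.7347.

0.735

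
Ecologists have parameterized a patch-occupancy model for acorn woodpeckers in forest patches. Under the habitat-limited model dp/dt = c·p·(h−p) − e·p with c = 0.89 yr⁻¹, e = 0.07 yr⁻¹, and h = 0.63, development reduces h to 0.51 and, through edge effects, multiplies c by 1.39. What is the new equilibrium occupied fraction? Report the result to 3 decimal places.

0.453

Before: p* = h − e/c = 0.63 − 0.07/0.89 = 0.63 − 0.0787 = 0.5513.
After: c = 1.2371, e = 0.07, h = 0.51; p* = 0.51 − 0.07/1.2371 = 0.4534.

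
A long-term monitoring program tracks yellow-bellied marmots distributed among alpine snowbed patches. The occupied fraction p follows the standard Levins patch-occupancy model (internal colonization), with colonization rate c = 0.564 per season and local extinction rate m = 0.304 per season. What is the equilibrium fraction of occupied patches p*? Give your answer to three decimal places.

0.461

Setting dp/dt = 0 and dividing through by p* gives c·(1−p*) = m.
So p* = 1 − m/c = 1 − 0.304/0.564 = 1 − 0.5390 = 0.4610.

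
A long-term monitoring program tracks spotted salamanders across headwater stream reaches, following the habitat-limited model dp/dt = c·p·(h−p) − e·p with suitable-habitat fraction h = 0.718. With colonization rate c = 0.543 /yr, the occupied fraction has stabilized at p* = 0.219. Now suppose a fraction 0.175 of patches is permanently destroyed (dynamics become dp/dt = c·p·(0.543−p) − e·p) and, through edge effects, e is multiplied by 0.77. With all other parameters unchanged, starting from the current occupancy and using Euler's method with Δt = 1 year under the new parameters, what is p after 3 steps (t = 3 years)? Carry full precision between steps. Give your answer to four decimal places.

Balance c(h−p*) = e gives e = 0.543×(0.718 − 0.21900) = 0.27096.
Starting from p₀ = 0.21900; update p ← p + (dp/dt)·Δt with the new parameters.
t = 1: p = 0.21900 + (-0.00716) = 0.21184
t = 2: p = 0.21184 + (-0.00610) = 0.20573
t = 3: p = 0.20573 + (-0.00525) = 0.20049

0.2005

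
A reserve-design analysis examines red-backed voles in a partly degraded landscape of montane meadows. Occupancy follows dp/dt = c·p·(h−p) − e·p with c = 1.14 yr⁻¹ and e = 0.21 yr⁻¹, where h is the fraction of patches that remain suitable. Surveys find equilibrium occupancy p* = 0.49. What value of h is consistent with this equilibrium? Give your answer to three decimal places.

At equilibrium c(h−p*) = e, so h = p* + e/c.
h = 0.49 + 0.21/1.14 = 0.49 + 0.1842 = 0.6742.

0.674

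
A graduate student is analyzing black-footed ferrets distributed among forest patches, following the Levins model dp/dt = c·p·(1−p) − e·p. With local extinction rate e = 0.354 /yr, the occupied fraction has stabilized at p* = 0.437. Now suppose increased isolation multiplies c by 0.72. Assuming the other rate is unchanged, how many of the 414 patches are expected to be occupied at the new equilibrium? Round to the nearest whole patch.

90

Balance c(1−p*) = e gives c = e/(1 − 0.43700) = 0.354/0.56300 = 0.62877.
New p* = 1 − e/c = 1 − 0.35400/0.45271 = 0.21804.
Expected occupied = 414 × 0.21804 = 90.27 ≈ 90.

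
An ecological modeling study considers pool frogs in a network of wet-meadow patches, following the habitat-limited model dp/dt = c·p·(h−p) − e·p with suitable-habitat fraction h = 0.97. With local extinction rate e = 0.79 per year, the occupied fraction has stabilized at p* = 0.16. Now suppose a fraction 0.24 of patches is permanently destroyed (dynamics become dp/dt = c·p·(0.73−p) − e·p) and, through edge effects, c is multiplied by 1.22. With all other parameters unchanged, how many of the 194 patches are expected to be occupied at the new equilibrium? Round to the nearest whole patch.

13

Balance c(h−p*) = e gives c = e/(0.97 − 0.16000) = 0.79/0.81000 = 0.97531.
New p* = 0.73 − e/c = 0.73 − 0.79000/1.18988 = 0.06607.
Expected occupied = 194 × 0.06607 = 12.82 ≈ 13.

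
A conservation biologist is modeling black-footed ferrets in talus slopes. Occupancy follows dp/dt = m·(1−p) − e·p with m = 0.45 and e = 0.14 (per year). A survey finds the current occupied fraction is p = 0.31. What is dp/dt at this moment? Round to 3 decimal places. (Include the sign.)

0.267

Colonization term: m·(1−p) = 0.45×0.6900 = 0.31050.
Extinction term: e·p = 0.04340.
dp/dt = 0.31050 − 0.04340 = 0.26710.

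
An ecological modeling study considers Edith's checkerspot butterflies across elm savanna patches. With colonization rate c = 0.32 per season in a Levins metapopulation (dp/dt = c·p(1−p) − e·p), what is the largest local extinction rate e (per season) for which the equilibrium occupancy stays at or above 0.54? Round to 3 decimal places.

0.147

1 − e/c ≥ 0.54 ⇒ e ≤ c(1 − 0.54) = 0.32 × 0.4600.
e_max = 0.1472.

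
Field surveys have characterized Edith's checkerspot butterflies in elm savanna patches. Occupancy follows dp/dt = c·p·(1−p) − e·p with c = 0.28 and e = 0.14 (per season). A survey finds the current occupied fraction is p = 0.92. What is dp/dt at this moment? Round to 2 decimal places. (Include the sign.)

Colonization term: c·p·(1−p) = 0.28×0.92×0.0800 = 0.02061.
Extinction term: e·p = 0.12880.
dp/dt = 0.02061 − 0.12880 = -0.10819.

-0.11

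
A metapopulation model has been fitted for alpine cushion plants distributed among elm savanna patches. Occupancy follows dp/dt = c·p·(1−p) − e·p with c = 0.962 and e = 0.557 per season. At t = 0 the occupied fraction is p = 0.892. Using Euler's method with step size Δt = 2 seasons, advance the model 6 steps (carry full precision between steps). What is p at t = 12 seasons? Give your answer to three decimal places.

0.406

Update rule: p ← p + [c·p·(1−p) − e·p]·Δt with Δt = 2.
step 1: Δp = -0.80834, p = 0.08366
step 2: Δp = +0.05430, p = 0.13796
step 3: Δp = +0.07513, p = 0.21309
step 4: Δp = +0.08524, p = 0.29833
step 5: Δp = +0.07041, p = 0.36874
step 6: Δp = +0.03707, p = 0.40581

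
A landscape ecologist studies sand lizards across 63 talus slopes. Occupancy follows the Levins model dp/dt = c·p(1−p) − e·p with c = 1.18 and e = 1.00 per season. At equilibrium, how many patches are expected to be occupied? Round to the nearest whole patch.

p* = 1 − e/c = 1 − 1.00/1.18 = 0.1525.
Expected occupied patches = N × p* = 63 × 0.1525 = 9.61 ≈ 10.

10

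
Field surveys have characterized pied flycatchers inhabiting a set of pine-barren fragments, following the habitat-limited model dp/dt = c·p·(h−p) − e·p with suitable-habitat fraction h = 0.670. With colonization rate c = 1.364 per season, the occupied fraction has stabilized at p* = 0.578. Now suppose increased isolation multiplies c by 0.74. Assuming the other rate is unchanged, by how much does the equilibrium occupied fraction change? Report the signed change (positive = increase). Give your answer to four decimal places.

-0.0323

Balance c(h−p*) = e gives e = 1.364×(0.67 − 0.57800) = 0.12549.
New p* = 0.67 − e/c = 0.67 − 0.12549/1.00936 = 0.54567.
Δp* = 0.54567 − 0.57800 = -0.03233.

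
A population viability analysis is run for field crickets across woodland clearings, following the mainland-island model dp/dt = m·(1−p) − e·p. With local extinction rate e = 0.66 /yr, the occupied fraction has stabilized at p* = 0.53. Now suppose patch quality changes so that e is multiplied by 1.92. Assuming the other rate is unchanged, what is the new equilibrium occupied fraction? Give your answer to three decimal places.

0.370

Balance m(1−p*) = e·p* gives m = e·p*/(1−p*) = 0.66×0.53000/0.47000 = 0.74426.
New p* = m/(m+e) = 0.74426/(0.74426+1.26720) = 0.37001.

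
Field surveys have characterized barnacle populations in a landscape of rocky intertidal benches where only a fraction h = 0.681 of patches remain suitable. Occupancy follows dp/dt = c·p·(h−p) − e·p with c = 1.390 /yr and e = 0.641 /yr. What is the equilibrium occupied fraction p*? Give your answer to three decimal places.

Setting dp/dt = 0 and dividing by p* gives c·(h−p*) = e.
So p* = h − e/c = 0.681 − 0.641/1.390 = 0.681 − 0.4612 = 0.2198.

0.220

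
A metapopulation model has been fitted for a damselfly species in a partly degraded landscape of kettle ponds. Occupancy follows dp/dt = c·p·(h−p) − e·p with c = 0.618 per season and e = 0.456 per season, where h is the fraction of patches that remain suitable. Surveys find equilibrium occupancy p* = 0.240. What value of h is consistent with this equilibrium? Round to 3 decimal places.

0.978

At equilibrium c(h−p*) = e, so h = p* + e/c.
h = 0.240 + 0.456/0.618 = 0.240 + 0.7379 = 0.9779.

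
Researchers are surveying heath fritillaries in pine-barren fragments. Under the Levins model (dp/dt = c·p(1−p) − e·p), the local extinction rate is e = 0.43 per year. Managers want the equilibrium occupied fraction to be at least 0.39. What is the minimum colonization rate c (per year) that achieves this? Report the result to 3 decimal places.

p* = 1 − e/c ≥ 0.39 requires e/c ≤ 0.6100, i.e. c ≥ e/0.6100.
c_min = 0.43/0.6100 = 0.7049.

0.705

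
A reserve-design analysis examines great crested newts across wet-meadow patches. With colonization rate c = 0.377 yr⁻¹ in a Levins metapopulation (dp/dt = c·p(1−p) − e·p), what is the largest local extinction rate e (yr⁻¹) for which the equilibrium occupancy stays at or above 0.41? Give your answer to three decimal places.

0.222

1 − e/c ≥ 0.41 ⇒ e ≤ c(1 − 0.41) = 0.377 × 0.5900.
e_max = 0.2224.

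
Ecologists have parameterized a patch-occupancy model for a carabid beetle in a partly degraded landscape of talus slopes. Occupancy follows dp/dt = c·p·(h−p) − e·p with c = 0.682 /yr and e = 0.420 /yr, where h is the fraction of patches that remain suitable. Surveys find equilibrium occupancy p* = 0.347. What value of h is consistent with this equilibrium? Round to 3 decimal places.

0.963

At equilibrium c(h−p*) = e, so h = p* + e/c.
h = 0.347 + 0.420/0.682 = 0.347 + 0.6158 = 0.9628.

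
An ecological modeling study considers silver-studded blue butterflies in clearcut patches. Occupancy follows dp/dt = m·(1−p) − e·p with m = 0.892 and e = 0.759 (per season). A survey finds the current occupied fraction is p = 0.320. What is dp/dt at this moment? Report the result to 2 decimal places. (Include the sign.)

0.36

Colonization term: m·(1−p) = 0.892×0.6800 = 0.60656.
Extinction term: e·p = 0.24288.
dp/dt = 0.60656 − 0.24288 = 0.36368.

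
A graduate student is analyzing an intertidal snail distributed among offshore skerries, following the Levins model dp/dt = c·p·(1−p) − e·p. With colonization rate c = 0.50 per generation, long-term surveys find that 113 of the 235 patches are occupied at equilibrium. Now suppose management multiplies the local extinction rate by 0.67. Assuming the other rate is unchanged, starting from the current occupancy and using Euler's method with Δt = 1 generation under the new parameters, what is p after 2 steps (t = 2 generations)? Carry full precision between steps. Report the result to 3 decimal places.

Observed p* = 113/235 = 0.48085.
Balance c(1−p*) = e gives e = 0.50×(1 − 0.48085) = 0.25957.
Starting from p₀ = 0.48085; update p ← p + (dp/dt)·Δt with the new parameters.
step 1: Δp = +0.04119, p = 0.52204
step 2: Δp = +0.03397, p = 0.55601

0.556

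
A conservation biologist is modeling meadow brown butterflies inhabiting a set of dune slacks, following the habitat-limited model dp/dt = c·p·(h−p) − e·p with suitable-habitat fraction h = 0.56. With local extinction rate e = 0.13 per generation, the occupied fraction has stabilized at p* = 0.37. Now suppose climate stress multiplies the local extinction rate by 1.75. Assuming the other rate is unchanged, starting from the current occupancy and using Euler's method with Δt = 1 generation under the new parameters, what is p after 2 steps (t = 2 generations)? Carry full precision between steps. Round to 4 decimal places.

0.3096

Balance c(h−p*) = e gives c = e/(0.56 − 0.37000) = 0.13/0.19000 = 0.68421.
Starting from p₀ = 0.37000; update p ← p + (dp/dt)·Δt with the new parameters.
p: 0.37000 → 0.33392  (Δp = -0.03608)
p: 0.33392 → 0.30961  (Δp = -0.02432)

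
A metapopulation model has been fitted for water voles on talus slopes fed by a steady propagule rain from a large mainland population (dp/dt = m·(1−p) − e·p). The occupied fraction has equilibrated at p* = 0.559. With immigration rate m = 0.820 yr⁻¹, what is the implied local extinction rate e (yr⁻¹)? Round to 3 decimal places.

0.647

At equilibrium m(1−p*) = e·p*, so e = m(1−p*)/p*.
e = 0.820 × 0.4410 / 0.559 = 0.6469.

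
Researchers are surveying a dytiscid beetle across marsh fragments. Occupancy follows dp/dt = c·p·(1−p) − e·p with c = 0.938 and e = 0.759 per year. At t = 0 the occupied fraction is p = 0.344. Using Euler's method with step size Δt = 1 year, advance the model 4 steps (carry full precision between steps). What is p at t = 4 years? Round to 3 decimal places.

0.234

Update rule: p ← p + [c·p·(1−p) − e·p]·Δt with Δt = 1.
t = 1: p = 0.34400 + (-0.04942) = 0.29458
t = 2: p = 0.29458 + (-0.02867) = 0.26591
t = 3: p = 0.26591 + (-0.01873) = 0.24718
t = 4: p = 0.24718 + (-0.01307) = 0.23412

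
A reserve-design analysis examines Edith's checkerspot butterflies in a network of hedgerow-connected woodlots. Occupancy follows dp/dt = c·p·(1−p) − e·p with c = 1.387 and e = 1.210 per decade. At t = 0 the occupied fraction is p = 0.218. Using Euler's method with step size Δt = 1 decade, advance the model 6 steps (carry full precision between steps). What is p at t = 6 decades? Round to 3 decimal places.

Update rule: p ← p + [c·p·(1−p) − e·p]·Δt with Δt = 1.
p: 0.21800 → 0.19067  (Δp = -0.02733)
p: 0.19067 → 0.17399  (Δp = -0.01668)
p: 0.17399 → 0.16280  (Δp = -0.01119)
p: 0.16280 → 0.15486  (Δp = -0.00795)
p: 0.15486 → 0.14900  (Δp = -0.00585)
p: 0.14900 → 0.14458  (Δp = -0.00442)

0.145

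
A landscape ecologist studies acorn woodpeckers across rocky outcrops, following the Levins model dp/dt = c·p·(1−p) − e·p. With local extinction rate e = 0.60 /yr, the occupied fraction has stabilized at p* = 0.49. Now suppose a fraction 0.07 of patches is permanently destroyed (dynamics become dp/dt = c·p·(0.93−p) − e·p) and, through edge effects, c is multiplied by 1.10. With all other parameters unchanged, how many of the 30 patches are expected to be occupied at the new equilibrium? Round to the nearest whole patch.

Balance c(1−p*) = e gives c = e/(1 − 0.49000) = 0.60/0.51000 = 1.17647.
New p* = 0.93 − e/c = 0.93 − 0.60000/1.29412 = 0.46636.
Expected occupied = 30 × 0.46636 = 13.99 ≈ 14.

14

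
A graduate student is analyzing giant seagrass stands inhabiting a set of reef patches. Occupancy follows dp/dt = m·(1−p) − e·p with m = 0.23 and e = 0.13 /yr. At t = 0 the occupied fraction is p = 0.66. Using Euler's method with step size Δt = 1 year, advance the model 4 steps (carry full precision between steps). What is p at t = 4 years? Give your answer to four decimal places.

0.6424

Update rule: p ← p + [m·(1−p) − e·p]·Δt with Δt = 1.
p: 0.66000 → 0.65240  (Δp = -0.00760)
p: 0.65240 → 0.64754  (Δp = -0.00486)
p: 0.64754 → 0.64442  (Δp = -0.00311)
p: 0.64442 → 0.64243  (Δp = -0.00199)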